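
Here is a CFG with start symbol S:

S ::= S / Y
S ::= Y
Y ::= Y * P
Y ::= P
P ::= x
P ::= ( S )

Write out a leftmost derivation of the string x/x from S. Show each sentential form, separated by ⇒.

S⇒S/Y⇒Y/Y⇒P/Y⇒x/Y⇒x/P⇒x/x

S ⇒ S/Y   [S ::= S / Y]
S/Y ⇒ Y/Y   [S ::= Y]
Y/Y ⇒ P/Y   [Y ::= P]
P/Y ⇒ x/Y   [P ::= x]
x/Y ⇒ x/P   [Y ::= P]
x/P ⇒ x/x   [P ::= x]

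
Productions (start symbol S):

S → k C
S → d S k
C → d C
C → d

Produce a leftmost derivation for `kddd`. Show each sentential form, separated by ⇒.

S⇒kC⇒kdC⇒kddC⇒kddd

S ⇒ kC   [S → k C]
kC ⇒ kdC   [C → d C]
kdC ⇒ kddC   [C → d C]
kddC ⇒ kddd   [C → d]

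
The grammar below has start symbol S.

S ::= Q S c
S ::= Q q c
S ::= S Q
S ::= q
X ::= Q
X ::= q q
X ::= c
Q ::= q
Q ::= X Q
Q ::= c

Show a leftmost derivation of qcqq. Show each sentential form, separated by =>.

S=>SQ=>SQQ=>SQQQ=>qQQQ=>qcQQ=>qcqQ=>qcqq

S => SQ   [S ::= S Q]
SQ => SQQ   [S ::= S Q]
SQQ => SQQQ   [S ::= S Q]
SQQQ => qQQQ   [S ::= q]
qQQQ => qcQQ   [Q ::= c]
qcQQ => qcqQ   [Q ::= q]
qcqQ => qcqq   [Q ::= q]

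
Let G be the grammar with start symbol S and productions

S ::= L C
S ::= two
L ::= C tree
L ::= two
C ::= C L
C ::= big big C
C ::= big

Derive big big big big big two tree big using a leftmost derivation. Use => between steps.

S => L C   [S ::= L C]
L C => C tree C   [L ::= C tree]
C tree C => big big C tree C   [C ::= big big C]
big big C tree C => big big C L tree C   [C ::= C L]
big big C L tree C => big big big big C L tree C   [C ::= big big C]
big big big big C L tree C => big big big big big L tree C   [C ::= big]
big big big big big L tree C => big big big big big two tree C   [L ::= two]
big big big big big two tree C => big big big big big two tree big   [C ::= big]

S => L C => C tree C => big big C tree C => big big C L tree C => big big big big C L tree C => big big big big big L tree C => big big big big big two tree C => big big big big big two tree big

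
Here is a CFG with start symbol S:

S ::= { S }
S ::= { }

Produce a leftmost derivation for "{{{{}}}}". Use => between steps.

S=>{S}=>{{S}}=>{{{S}}}=>{{{{}}}}

S => {S}   [S ::= { S }]
{S} => {{S}}   [S ::= { S }]
{{S}} => {{{S}}}   [S ::= { S }]
{{{S}}} => {{{{}}}}   [S ::= { }]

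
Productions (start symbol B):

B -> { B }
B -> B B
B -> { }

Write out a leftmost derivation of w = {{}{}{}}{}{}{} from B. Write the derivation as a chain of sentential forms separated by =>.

B => BB   [B -> B B]
BB => BBB   [B -> B B]
BBB => BBBB   [B -> B B]
BBBB => {B}BBB   [B -> { B }]
{B}BBB => {BB}BBB   [B -> B B]
{BB}BBB => {BBB}BBB   [B -> B B]
{BBB}BBB => {{}BB}BBB   [B -> { }]
{{}BB}BBB => {{}{}B}BBB   [B -> { }]
{{}{}B}BBB => {{}{}{}}BBB   [B -> { }]
{{}{}{}}BBB => {{}{}{}}{}BB   [B -> { }]
{{}{}{}}{}BB => {{}{}{}}{}{}B   [B -> { }]
{{}{}{}}{}{}B => {{}{}{}}{}{}{}   [B -> { }]

B => BB => BBB => BBBB => {B}BBB => {BB}BBB => {BBB}BBB => {{}BB}BBB => {{}{}B}BBB => {{}{}{}}BBB => {{}{}{}}{}BB => {{}{}{}}{}{}B => {{}{}{}}{}{}{}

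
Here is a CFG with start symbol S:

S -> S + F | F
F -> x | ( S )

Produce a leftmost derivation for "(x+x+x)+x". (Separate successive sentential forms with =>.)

S => S+F => F+F => (S)+F => (S+F)+F => (S+F+F)+F => (F+F+F)+F => (x+F+F)+F => (x+x+F)+F => (x+x+x)+F => (x+x+x)+x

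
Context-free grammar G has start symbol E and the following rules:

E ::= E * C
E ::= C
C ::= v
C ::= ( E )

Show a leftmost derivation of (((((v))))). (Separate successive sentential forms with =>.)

E=>C=>(E)=>(C)=>((E))=>((C))=>(((E)))=>(((C)))=>((((E))))=>((((C))))=>(((((E)))))=>(((((C)))))=>(((((v)))))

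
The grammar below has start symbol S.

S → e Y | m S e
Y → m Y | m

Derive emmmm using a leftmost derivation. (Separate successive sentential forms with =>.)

S=>eY=>emY=>emmY=>emmmY=>emmmm

S => eY   [S → e Y]
eY => emY   [Y → m Y]
emY => emmY   [Y → m Y]
emmY => emmmY   [Y → m Y]
emmmY => emmmm   [Y → m]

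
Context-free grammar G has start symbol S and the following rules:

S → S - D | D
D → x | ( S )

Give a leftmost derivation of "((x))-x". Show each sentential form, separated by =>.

S => S-D => D-D => (S)-D => (D)-D => ((S))-D => ((D))-D => ((x))-D => ((x))-x

S => S-D   [S → S - D]
S-D => D-D   [S → D]
D-D => (S)-D   [D → ( S )]
(S)-D => (D)-D   [S → D]
(D)-D => ((S))-D   [D → ( S )]
((S))-D => ((D))-D   [S → D]
((D))-D => ((x))-D   [D → x]
((x))-D => ((x))-x   [D → x]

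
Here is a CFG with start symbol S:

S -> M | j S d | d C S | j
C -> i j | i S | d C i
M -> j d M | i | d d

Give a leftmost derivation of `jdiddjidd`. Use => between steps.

S => jSd => jdCSd => jdiSSd => jdiMSd => jdiddSd => jdiddjSdd => jdiddjMdd => jdiddjidd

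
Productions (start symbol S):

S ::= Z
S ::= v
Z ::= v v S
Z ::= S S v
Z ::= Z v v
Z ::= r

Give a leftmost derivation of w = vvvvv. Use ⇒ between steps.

S ⇒ Z ⇒ Zvv ⇒ vvSvv ⇒ vvvvv

S ⇒ Z   [S ::= Z]
Z ⇒ Zvv   [Z ::= Z v v]
Zvv ⇒ vvSvv   [Z ::= v v S]
vvSvv ⇒ vvvvv   [S ::= v]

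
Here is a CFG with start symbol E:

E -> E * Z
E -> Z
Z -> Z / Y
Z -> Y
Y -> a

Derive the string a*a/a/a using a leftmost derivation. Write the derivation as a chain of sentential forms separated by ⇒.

E ⇒ E*Z   [E -> E * Z]
E*Z ⇒ Z*Z   [E -> Z]
Z*Z ⇒ Y*Z   [Z -> Y]
Y*Z ⇒ a*Z   [Y -> a]
a*Z ⇒ a*Z/Y   [Z -> Z / Y]
a*Z/Y ⇒ a*Z/Y/Y   [Z -> Z / Y]
a*Z/Y/Y ⇒ a*Y/Y/Y   [Z -> Y]
a*Y/Y/Y ⇒ a*a/Y/Y   [Y -> a]
a*a/Y/Y ⇒ a*a/a/Y   [Y -> a]
a*a/a/Y ⇒ a*a/a/a   [Y -> a]

E ⇒ E*Z ⇒ Z*Z ⇒ Y*Z ⇒ a*Z ⇒ a*Z/Y ⇒ a*Z/Y/Y ⇒ a*Y/Y/Y ⇒ a*a/Y/Y ⇒ a*a/a/Y ⇒ a*a/a/a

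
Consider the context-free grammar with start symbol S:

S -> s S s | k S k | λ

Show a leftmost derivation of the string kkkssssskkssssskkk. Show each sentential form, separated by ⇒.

S ⇒ kSk   [S -> k S k]
kSk ⇒ kkSkk   [S -> k S k]
kkSkk ⇒ kkkSkkk   [S -> k S k]
kkkSkkk ⇒ kkksSskkk   [S -> s S s]
kkksSskkk ⇒ kkkssSsskkk   [S -> s S s]
kkkssSsskkk ⇒ kkksssSssskkk   [S -> s S s]
kkksssSssskkk ⇒ kkkssssSsssskkk   [S -> s S s]
kkkssssSsssskkk ⇒ kkksssssSssssskkk   [S -> s S s]
kkksssssSssssskkk ⇒ kkkssssskSkssssskkk   [S -> k S k]
kkkssssskSkssssskkk ⇒ kkkssssskkssssskkk   [S -> λ]

S ⇒ kSk ⇒ kkSkk ⇒ kkkSkkk ⇒ kkksSskkk ⇒ kkkssSsskkk ⇒ kkksssSssskkk ⇒ kkkssssSsssskkk ⇒ kkksssssSssssskkk ⇒ kkkssssskSkssssskkk ⇒ kkkssssskkssssskkk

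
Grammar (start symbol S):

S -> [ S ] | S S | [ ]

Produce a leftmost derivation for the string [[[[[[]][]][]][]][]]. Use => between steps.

S => [S]   [S -> [ S ]]
[S] => [SS]   [S -> S S]
[SS] => [[S]S]   [S -> [ S ]]
[[S]S] => [[SS]S]   [S -> S S]
[[SS]S] => [[[S]S]S]   [S -> [ S ]]
[[[S]S]S] => [[[SS]S]S]   [S -> S S]
[[[SS]S]S] => [[[[S]S]S]S]   [S -> [ S ]]
[[[[S]S]S]S] => [[[[SS]S]S]S]   [S -> S S]
[[[[SS]S]S]S] => [[[[[S]S]S]S]S]   [S -> [ S ]]
[[[[[S]S]S]S]S] => [[[[[[]]S]S]S]S]   [S -> [ ]]
[[[[[[]]S]S]S]S] => [[[[[[]][]]S]S]S]   [S -> [ ]]
[[[[[[]][]]S]S]S] => [[[[[[]][]][]]S]S]   [S -> [ ]]
[[[[[[]][]][]]S]S] => [[[[[[]][]][]][]]S]   [S -> [ ]]
[[[[[[]][]][]][]]S] => [[[[[[]][]][]][]][]]   [S -> [ ]]

S=>[S]=>[SS]=>[[S]S]=>[[SS]S]=>[[[S]S]S]=>[[[SS]S]S]=>[[[[S]S]S]S]=>[[[[SS]S]S]S]=>[[[[[S]S]S]S]S]=>[[[[[[]]S]S]S]S]=>[[[[[[]][]]S]S]S]=>[[[[[[]][]][]]S]S]=>[[[[[[]][]][]][]]S]=>[[[[[[]][]][]][]][]]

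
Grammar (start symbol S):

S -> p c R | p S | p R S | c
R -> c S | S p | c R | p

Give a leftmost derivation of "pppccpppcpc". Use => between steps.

S=>pRS=>ppS=>pppcR=>pppccS=>pppccpS=>pppccppS=>pppccpppRS=>pppccpppcRS=>pppccpppcpS=>pppccpppcpc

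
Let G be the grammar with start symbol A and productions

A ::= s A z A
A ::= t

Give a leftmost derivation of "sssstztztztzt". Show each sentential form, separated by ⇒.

A ⇒ sAzA   [A ::= s A z A]
sAzA ⇒ ssAzAzA   [A ::= s A z A]
ssAzAzA ⇒ sssAzAzAzA   [A ::= s A z A]
sssAzAzAzA ⇒ ssssAzAzAzAzA   [A ::= s A z A]
ssssAzAzAzAzA ⇒ sssstzAzAzAzA   [A ::= t]
sssstzAzAzAzA ⇒ sssstztzAzAzA   [A ::= t]
sssstztzAzAzA ⇒ sssstztztzAzA   [A ::= t]
sssstztztzAzA ⇒ sssstztztztzA   [A ::= t]
sssstztztztzA ⇒ sssstztztztzt   [A ::= t]

A ⇒ sAzA ⇒ ssAzAzA ⇒ sssAzAzAzA ⇒ ssssAzAzAzAzA ⇒ sssstzAzAzAzA ⇒ sssstztzAzAzA ⇒ sssstztztzAzA ⇒ sssstztztztzA ⇒ sssstztztztzt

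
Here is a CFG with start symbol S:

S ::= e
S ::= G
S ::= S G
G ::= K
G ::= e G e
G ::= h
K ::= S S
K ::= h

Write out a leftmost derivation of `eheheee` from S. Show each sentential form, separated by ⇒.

S ⇒ G ⇒ eGe ⇒ eKe ⇒ eSSe ⇒ eSGSe ⇒ eGGSe ⇒ ehGSe ⇒ eheGeSe ⇒ eheheSe ⇒ eheheee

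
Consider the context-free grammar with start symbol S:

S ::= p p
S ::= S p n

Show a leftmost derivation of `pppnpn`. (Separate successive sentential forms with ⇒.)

S ⇒ Spn   [S ::= S p n]
Spn ⇒ Spnpn   [S ::= S p n]
Spnpn ⇒ pppnpn   [S ::= p p]

S ⇒ Spn ⇒ Spnpn ⇒ pppnpn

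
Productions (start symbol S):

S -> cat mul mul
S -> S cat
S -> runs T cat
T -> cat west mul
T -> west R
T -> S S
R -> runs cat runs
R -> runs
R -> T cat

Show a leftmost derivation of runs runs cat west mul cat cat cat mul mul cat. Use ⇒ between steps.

S ⇒ runs T cat ⇒ runs S S cat ⇒ runs S cat S cat ⇒ runs runs T cat cat S cat ⇒ runs runs cat west mul cat cat S cat ⇒ runs runs cat west mul cat cat cat mul mul cat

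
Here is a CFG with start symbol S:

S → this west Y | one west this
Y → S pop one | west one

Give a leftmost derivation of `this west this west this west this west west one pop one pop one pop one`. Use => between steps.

S => this west Y   [S → this west Y]
this west Y => this west S pop one   [Y → S pop one]
this west S pop one => this west this west Y pop one   [S → this west Y]
this west this west Y pop one => this west this west S pop one pop one   [Y → S pop one]
this west this west S pop one pop one => this west this west this west Y pop one pop one   [S → this west Y]
this west this west this west Y pop one pop one => this west this west this west S pop one pop one pop one   [Y → S pop one]
this west this west this west S pop one pop one pop one => this west this west this west this west Y pop one pop one pop one   [S → this west Y]
this west this west this west this west Y pop one pop one pop one => this west this west this west this west west one pop one pop one pop one   [Y → west one]

S => this west Y => this west S pop one => this west this west Y pop one => this west this west S pop one pop one => this west this west this west Y pop one pop one => this west this west this west S pop one pop one pop one => this west this west this west this west Y pop one pop one pop one => this west this west this west this west west one pop one pop one pop one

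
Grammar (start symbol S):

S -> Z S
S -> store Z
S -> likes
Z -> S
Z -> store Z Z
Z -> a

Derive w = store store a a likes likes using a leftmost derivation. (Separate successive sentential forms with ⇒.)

S ⇒ Z S   [S -> Z S]
Z S ⇒ S S   [Z -> S]
S S ⇒ Z S S   [S -> Z S]
Z S S ⇒ S S S   [Z -> S]
S S S ⇒ store Z S S   [S -> store Z]
store Z S S ⇒ store store Z Z S S   [Z -> store Z Z]
store store Z Z S S ⇒ store store a Z S S   [Z -> a]
store store a Z S S ⇒ store store a a S S   [Z -> a]
store store a a S S ⇒ store store a a likes S   [S -> likes]
store store a a likes S ⇒ store store a a likes likes   [S -> likes]

S ⇒ Z S ⇒ S S ⇒ Z S S ⇒ S S S ⇒ store Z S S ⇒ store store Z Z S S ⇒ store store a Z S S ⇒ store store a a S S ⇒ store store a a likes S ⇒ store store a a likes likes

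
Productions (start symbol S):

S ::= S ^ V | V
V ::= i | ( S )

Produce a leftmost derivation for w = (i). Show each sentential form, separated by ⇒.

S ⇒ V ⇒ (S) ⇒ (V) ⇒ (i)

S ⇒ V   [S ::= V]
V ⇒ (S)   [V ::= ( S )]
(S) ⇒ (V)   [S ::= V]
(V) ⇒ (i)   [V ::= i]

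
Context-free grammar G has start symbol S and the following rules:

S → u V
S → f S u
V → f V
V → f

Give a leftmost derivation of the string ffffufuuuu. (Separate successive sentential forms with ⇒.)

S ⇒ fSu ⇒ ffSuu ⇒ fffSuuu ⇒ ffffSuuuu ⇒ ffffuVuuuu ⇒ ffffufuuuu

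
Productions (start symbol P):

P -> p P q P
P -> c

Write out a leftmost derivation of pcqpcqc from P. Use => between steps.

P => pPqP => pcqP => pcqpPqP => pcqpcqP => pcqpcqc

P => pPqP   [P -> p P q P]
pPqP => pcqP   [P -> c]
pcqP => pcqpPqP   [P -> p P q P]
pcqpPqP => pcqpcqP   [P -> c]
pcqpcqP => pcqpcqc   [P -> c]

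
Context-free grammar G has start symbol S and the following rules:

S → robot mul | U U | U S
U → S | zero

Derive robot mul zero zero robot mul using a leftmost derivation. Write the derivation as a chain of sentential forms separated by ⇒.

S ⇒ U S   [S → U S]
U S ⇒ S S   [U → S]
S S ⇒ U U S   [S → U U]
U U S ⇒ S U S   [U → S]
S U S ⇒ U U U S   [S → U U]
U U U S ⇒ S U U S   [U → S]
S U U S ⇒ robot mul U U S   [S → robot mul]
robot mul U U S ⇒ robot mul zero U S   [U → zero]
robot mul zero U S ⇒ robot mul zero zero S   [U → zero]
robot mul zero zero S ⇒ robot mul zero zero robot mul   [S → robot mul]

S ⇒ U S ⇒ S S ⇒ U U S ⇒ S U S ⇒ U U U S ⇒ S U U S ⇒ robot mul U U S ⇒ robot mul zero U S ⇒ robot mul zero zero S ⇒ robot mul zero zero robot mul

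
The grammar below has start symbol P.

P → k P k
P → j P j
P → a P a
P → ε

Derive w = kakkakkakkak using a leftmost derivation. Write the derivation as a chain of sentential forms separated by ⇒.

P⇒kPk⇒kaPak⇒kakPkak⇒kakkPkkak⇒kakkaPakkak⇒kakkakPkakkak⇒kakkakkakkak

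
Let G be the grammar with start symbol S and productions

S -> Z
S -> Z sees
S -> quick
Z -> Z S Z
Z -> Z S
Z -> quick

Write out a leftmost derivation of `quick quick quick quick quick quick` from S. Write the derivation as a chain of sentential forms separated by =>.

S => Z => Z S Z => Z S S Z => Z S Z S S Z => quick S Z S S Z => quick quick Z S S Z => quick quick quick S S Z => quick quick quick quick S Z => quick quick quick quick quick Z => quick quick quick quick quick quick

S => Z   [S -> Z]
Z => Z S Z   [Z -> Z S Z]
Z S Z => Z S S Z   [Z -> Z S]
Z S S Z => Z S Z S S Z   [Z -> Z S Z]
Z S Z S S Z => quick S Z S S Z   [Z -> quick]
quick S Z S S Z => quick quick Z S S Z   [S -> quick]
quick quick Z S S Z => quick quick quick S S Z   [Z -> quick]
quick quick quick S S Z => quick quick quick quick S Z   [S -> quick]
quick quick quick quick S Z => quick quick quick quick quick Z   [S -> quick]
quick quick quick quick quick Z => quick quick quick quick quick quick   [Z -> quick]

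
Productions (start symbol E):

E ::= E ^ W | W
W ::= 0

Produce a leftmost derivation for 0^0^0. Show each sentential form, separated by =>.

E => E^W => E^W^W => W^W^W => 0^W^W => 0^0^W => 0^0^0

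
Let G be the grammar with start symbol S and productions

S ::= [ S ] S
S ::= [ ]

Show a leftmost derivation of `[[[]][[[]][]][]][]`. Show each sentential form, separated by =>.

S=>[S]S=>[[S]S]S=>[[[]]S]S=>[[[]][S]S]S=>[[[]][[S]S]S]S=>[[[]][[[]]S]S]S=>[[[]][[[]][]]S]S=>[[[]][[[]][]][]]S=>[[[]][[[]][]][]][]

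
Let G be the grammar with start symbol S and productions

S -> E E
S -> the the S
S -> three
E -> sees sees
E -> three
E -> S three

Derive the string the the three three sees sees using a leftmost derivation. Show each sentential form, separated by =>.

S => E E => S three E => the the S three E => the the three three E => the the three three sees sees

S => E E   [S -> E E]
E E => S three E   [E -> S three]
S three E => the the S three E   [S -> the the S]
the the S three E => the the three three E   [S -> three]
the the three three E => the the three three sees sees   [E -> sees sees]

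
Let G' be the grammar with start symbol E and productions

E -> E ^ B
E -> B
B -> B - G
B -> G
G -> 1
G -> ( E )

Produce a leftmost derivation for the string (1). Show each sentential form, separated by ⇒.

E⇒B⇒G⇒(E)⇒(B)⇒(G)⇒(1)

E ⇒ B   [E -> B]
B ⇒ G   [B -> G]
G ⇒ (E)   [G -> ( E )]
(E) ⇒ (B)   [E -> B]
(B) ⇒ (G)   [B -> G]
(G) ⇒ (1)   [G -> 1]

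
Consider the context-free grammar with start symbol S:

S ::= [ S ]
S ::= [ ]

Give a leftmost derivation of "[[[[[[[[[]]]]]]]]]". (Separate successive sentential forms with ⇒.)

S⇒[S]⇒[[S]]⇒[[[S]]]⇒[[[[S]]]]⇒[[[[[S]]]]]⇒[[[[[[S]]]]]]⇒[[[[[[[S]]]]]]]⇒[[[[[[[[S]]]]]]]]⇒[[[[[[[[[]]]]]]]]]

S ⇒ [S]   [S ::= [ S ]]
[S] ⇒ [[S]]   [S ::= [ S ]]
[[S]] ⇒ [[[S]]]   [S ::= [ S ]]
[[[S]]] ⇒ [[[[S]]]]   [S ::= [ S ]]
[[[[S]]]] ⇒ [[[[[S]]]]]   [S ::= [ S ]]
[[[[[S]]]]] ⇒ [[[[[[S]]]]]]   [S ::= [ S ]]
[[[[[[S]]]]]] ⇒ [[[[[[[S]]]]]]]   [S ::= [ S ]]
[[[[[[[S]]]]]]] ⇒ [[[[[[[[S]]]]]]]]   [S ::= [ S ]]
[[[[[[[[S]]]]]]]] ⇒ [[[[[[[[[]]]]]]]]]   [S ::= [ ]]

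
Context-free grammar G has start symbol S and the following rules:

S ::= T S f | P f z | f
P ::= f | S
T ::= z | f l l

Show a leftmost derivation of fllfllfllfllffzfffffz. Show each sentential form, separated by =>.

S => Pfz   [S ::= P f z]
Pfz => Sfz   [P ::= S]
Sfz => TSffz   [S ::= T S f]
TSffz => fllSffz   [T ::= f l l]
fllSffz => fllTSfffz   [S ::= T S f]
fllTSfffz => fllfllSfffz   [T ::= f l l]
fllfllSfffz => fllfllTSffffz   [S ::= T S f]
fllfllTSffffz => fllfllfllSffffz   [T ::= f l l]
fllfllfllSffffz => fllfllfllTSfffffz   [S ::= T S f]
fllfllfllTSfffffz => fllfllfllfllSfffffz   [T ::= f l l]
fllfllfllfllSfffffz => fllfllfllfllPfzfffffz   [S ::= P f z]
fllfllfllfllPfzfffffz => fllfllfllfllffzfffffz   [P ::= f]

S => Pfz => Sfz => TSffz => fllSffz => fllTSfffz => fllfllSfffz => fllfllTSffffz => fllfllfllSffffz => fllfllfllTSfffffz => fllfllfllfllSfffffz => fllfllfllfllPfzfffffz => fllfllfllfllffzfffffz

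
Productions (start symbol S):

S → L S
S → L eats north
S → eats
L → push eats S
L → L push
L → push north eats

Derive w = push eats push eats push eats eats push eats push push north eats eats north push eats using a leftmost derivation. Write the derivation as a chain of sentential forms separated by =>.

S => L S   [S → L S]
L S => L push S   [L → L push]
L push S => push eats S push S   [L → push eats S]
push eats S push S => push eats L S push S   [S → L S]
push eats L S push S => push eats L push S push S   [L → L push]
push eats L push S push S => push eats push eats S push S push S   [L → push eats S]
push eats push eats S push S push S => push eats push eats L S push S push S   [S → L S]
push eats push eats L S push S push S => push eats push eats L push S push S push S   [L → L push]
push eats push eats L push S push S push S => push eats push eats push eats S push S push S push S   [L → push eats S]
push eats push eats push eats S push S push S push S => push eats push eats push eats eats push S push S push S   [S → eats]
push eats push eats push eats eats push S push S push S => push eats push eats push eats eats push eats push S push S   [S → eats]
push eats push eats push eats eats push eats push S push S => push eats push eats push eats eats push eats push L eats north push S   [S → L eats north]
push eats push eats push eats eats push eats push L eats north push S => push eats push eats push eats eats push eats push push north eats eats north push S   [L → push north eats]
push eats push eats push eats eats push eats push push north eats eats north push S => push eats push eats push eats eats push eats push push north eats eats north push eats   [S → eats]

S => L S => L push S => push eats S push S => push eats L S push S => push eats L push S push S => push eats push eats S push S push S => push eats push eats L S push S push S => push eats push eats L push S push S push S => push eats push eats push eats S push S push S push S => push eats push eats push eats eats push S push S push S => push eats push eats push eats eats push eats push S push S => push eats push eats push eats eats push eats push L eats north push S => push eats push eats push eats eats push eats push push north eats eats north push S => push eats push eats push eats eats push eats push push north eats eats north push eats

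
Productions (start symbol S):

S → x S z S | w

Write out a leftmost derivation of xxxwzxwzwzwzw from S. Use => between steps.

S => xSzS => xxSzSzS => xxxSzSzSzS => xxxwzSzSzS => xxxwzxSzSzSzS => xxxwzxwzSzSzS => xxxwzxwzwzSzS => xxxwzxwzwzwzS => xxxwzxwzwzwzw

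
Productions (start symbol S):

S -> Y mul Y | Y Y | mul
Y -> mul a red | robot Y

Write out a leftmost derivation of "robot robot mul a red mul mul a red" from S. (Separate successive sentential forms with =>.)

S => Y mul Y => robot Y mul Y => robot robot Y mul Y => robot robot mul a red mul Y => robot robot mul a red mul mul a red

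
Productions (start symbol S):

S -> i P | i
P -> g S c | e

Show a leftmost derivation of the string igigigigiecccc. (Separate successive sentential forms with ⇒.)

S ⇒ iP ⇒ igSc ⇒ igiPc ⇒ igigScc ⇒ igigiPcc ⇒ igigigSccc ⇒ igigigiPccc ⇒ igigigigScccc ⇒ igigigigiPcccc ⇒ igigigigiecccc

S ⇒ iP   [S -> i P]
iP ⇒ igSc   [P -> g S c]
igSc ⇒ igiPc   [S -> i P]
igiPc ⇒ igigScc   [P -> g S c]
igigScc ⇒ igigiPcc   [S -> i P]
igigiPcc ⇒ igigigSccc   [P -> g S c]
igigigSccc ⇒ igigigiPccc   [S -> i P]
igigigiPccc ⇒ igigigigScccc   [P -> g S c]
igigigigScccc ⇒ igigigigiPcccc   [S -> i P]
igigigigiPcccc ⇒ igigigigiecccc   [P -> e]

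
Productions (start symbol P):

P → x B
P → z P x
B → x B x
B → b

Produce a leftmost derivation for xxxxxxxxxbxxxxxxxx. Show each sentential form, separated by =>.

P => xB   [P → x B]
xB => xxBx   [B → x B x]
xxBx => xxxBxx   [B → x B x]
xxxBxx => xxxxBxxx   [B → x B x]
xxxxBxxx => xxxxxBxxxx   [B → x B x]
xxxxxBxxxx => xxxxxxBxxxxx   [B → x B x]
xxxxxxBxxxxx => xxxxxxxBxxxxxx   [B → x B x]
xxxxxxxBxxxxxx => xxxxxxxxBxxxxxxx   [B → x B x]
xxxxxxxxBxxxxxxx => xxxxxxxxxBxxxxxxxx   [B → x B x]
xxxxxxxxxBxxxxxxxx => xxxxxxxxxbxxxxxxxx   [B → b]

P=>xB=>xxBx=>xxxBxx=>xxxxBxxx=>xxxxxBxxxx=>xxxxxxBxxxxx=>xxxxxxxBxxxxxx=>xxxxxxxxBxxxxxxx=>xxxxxxxxxBxxxxxxxx=>xxxxxxxxxbxxxxxxxx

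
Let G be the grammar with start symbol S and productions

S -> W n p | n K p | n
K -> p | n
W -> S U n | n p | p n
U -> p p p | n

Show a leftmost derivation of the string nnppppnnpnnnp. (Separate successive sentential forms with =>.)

S => Wnp => SUnnp => WnpUnnp => SUnnpUnnp => nKpUnnpUnnp => nnpUnnpUnnp => nnppppnnpUnnp => nnppppnnpnnnp

S => Wnp   [S -> W n p]
Wnp => SUnnp   [W -> S U n]
SUnnp => WnpUnnp   [S -> W n p]
WnpUnnp => SUnnpUnnp   [W -> S U n]
SUnnpUnnp => nKpUnnpUnnp   [S -> n K p]
nKpUnnpUnnp => nnpUnnpUnnp   [K -> n]
nnpUnnpUnnp => nnppppnnpUnnp   [U -> p p p]
nnppppnnpUnnp => nnppppnnpnnnp   [U -> n]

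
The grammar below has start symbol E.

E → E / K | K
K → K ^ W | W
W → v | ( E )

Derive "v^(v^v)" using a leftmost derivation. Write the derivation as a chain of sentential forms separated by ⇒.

E ⇒ K   [E → K]
K ⇒ K^W   [K → K ^ W]
K^W ⇒ W^W   [K → W]
W^W ⇒ v^W   [W → v]
v^W ⇒ v^(E)   [W → ( E )]
v^(E) ⇒ v^(K)   [E → K]
v^(K) ⇒ v^(K^W)   [K → K ^ W]
v^(K^W) ⇒ v^(W^W)   [K → W]
v^(W^W) ⇒ v^(v^W)   [W → v]
v^(v^W) ⇒ v^(v^v)   [W → v]

E⇒K⇒K^W⇒W^W⇒v^W⇒v^(E)⇒v^(K)⇒v^(K^W)⇒v^(W^W)⇒v^(v^W)⇒v^(v^v)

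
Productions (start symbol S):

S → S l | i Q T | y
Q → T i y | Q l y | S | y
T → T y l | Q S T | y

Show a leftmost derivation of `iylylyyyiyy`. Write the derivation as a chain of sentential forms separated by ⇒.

S ⇒ iQT ⇒ iTiyT ⇒ iQSTiyT ⇒ iQlySTiyT ⇒ iQlylySTiyT ⇒ iylylySTiyT ⇒ iylylyyTiyT ⇒ iylylyyyiyT ⇒ iylylyyyiyy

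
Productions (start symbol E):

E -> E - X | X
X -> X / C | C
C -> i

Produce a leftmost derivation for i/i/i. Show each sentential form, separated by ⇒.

E ⇒ X ⇒ X/C ⇒ X/C/C ⇒ C/C/C ⇒ i/C/C ⇒ i/i/C ⇒ i/i/i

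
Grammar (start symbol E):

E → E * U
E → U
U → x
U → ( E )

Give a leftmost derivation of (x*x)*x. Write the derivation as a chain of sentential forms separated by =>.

E => E*U   [E → E * U]
E*U => U*U   [E → U]
U*U => (E)*U   [U → ( E )]
(E)*U => (E*U)*U   [E → E * U]
(E*U)*U => (U*U)*U   [E → U]
(U*U)*U => (x*U)*U   [U → x]
(x*U)*U => (x*x)*U   [U → x]
(x*x)*U => (x*x)*x   [U → x]

E=>E*U=>U*U=>(E)*U=>(E*U)*U=>(U*U)*U=>(x*U)*U=>(x*x)*U=>(x*x)*x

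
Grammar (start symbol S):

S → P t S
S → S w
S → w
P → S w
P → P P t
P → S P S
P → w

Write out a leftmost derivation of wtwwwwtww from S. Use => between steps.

S => Sw => PtSw => SPStSw => SwPStSw => PtSwPStSw => wtSwPStSw => wtwwPStSw => wtwwwStSw => wtwwwwtSw => wtwwwwtww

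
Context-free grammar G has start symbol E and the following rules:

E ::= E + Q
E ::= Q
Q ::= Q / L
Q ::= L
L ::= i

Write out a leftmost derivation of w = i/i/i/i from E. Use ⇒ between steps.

E ⇒ Q ⇒ Q/L ⇒ Q/L/L ⇒ Q/L/L/L ⇒ L/L/L/L ⇒ i/L/L/L ⇒ i/i/L/L ⇒ i/i/i/L ⇒ i/i/i/i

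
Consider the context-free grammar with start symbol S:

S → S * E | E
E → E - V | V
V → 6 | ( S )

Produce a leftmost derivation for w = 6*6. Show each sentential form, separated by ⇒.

S⇒S*E⇒E*E⇒V*E⇒6*E⇒6*V⇒6*6

S ⇒ S*E   [S → S * E]
S*E ⇒ E*E   [S → E]
E*E ⇒ V*E   [E → V]
V*E ⇒ 6*E   [V → 6]
6*E ⇒ 6*V   [E → V]
6*V ⇒ 6*6   [V → 6]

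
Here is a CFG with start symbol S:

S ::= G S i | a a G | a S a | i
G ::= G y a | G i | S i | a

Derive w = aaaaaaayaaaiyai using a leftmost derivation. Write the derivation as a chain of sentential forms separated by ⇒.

S ⇒ aaG ⇒ aaGi ⇒ aaGyai ⇒ aaSiyai ⇒ aaaSaiyai ⇒ aaaaSaaiyai ⇒ aaaaaaGaaiyai ⇒ aaaaaaGyaaaiyai ⇒ aaaaaaayaaaiyai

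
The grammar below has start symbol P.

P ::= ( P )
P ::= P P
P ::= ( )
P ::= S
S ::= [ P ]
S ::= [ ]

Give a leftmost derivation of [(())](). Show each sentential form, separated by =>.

P => PP => SP => [P]P => [(P)]P => [(())]P => [(())]()

P => PP   [P ::= P P]
PP => SP   [P ::= S]
SP => [P]P   [S ::= [ P ]]
[P]P => [(P)]P   [P ::= ( P )]
[(P)]P => [(())]P   [P ::= ( )]
[(())]P => [(())]()   [P ::= ( )]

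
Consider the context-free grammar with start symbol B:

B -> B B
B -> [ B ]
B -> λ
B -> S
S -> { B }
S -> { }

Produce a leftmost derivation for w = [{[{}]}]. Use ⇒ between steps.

B⇒[B]⇒[S]⇒[{B}]⇒[{[B]}]⇒[{[S]}]⇒[{[{}]}]

B ⇒ [B]   [B -> [ B ]]
[B] ⇒ [S]   [B -> S]
[S] ⇒ [{B}]   [S -> { B }]
[{B}] ⇒ [{[B]}]   [B -> [ B ]]
[{[B]}] ⇒ [{[S]}]   [B -> S]
[{[S]}] ⇒ [{[{}]}]   [S -> { }]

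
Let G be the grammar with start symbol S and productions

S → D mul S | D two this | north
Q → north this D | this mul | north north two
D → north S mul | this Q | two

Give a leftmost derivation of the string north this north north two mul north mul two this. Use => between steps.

S => D two this => north S mul two this => north D mul S mul two this => north this Q mul S mul two this => north this north north two mul S mul two this => north this north north two mul north mul two this

S => D two this   [S → D two this]
D two this => north S mul two this   [D → north S mul]
north S mul two this => north D mul S mul two this   [S → D mul S]
north D mul S mul two this => north this Q mul S mul two this   [D → this Q]
north this Q mul S mul two this => north this north north two mul S mul two this   [Q → north north two]
north this north north two mul S mul two this => north this north north two mul north mul two this   [S → north]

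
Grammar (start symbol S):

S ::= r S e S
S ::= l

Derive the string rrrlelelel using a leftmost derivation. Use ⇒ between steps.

S ⇒ rSeS ⇒ rrSeSeS ⇒ rrrSeSeSeS ⇒ rrrleSeSeS ⇒ rrrleleSeS ⇒ rrrleleleS ⇒ rrrlelelel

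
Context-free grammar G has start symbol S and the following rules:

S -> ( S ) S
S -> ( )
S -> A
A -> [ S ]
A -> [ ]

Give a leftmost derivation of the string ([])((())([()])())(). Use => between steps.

S => (S)S   [S -> ( S ) S]
(S)S => (A)S   [S -> A]
(A)S => ([])S   [A -> [ ]]
([])S => ([])(S)S   [S -> ( S ) S]
([])(S)S => ([])((S)S)S   [S -> ( S ) S]
([])((S)S)S => ([])((())S)S   [S -> ( )]
([])((())S)S => ([])((())(S)S)S   [S -> ( S ) S]
([])((())(S)S)S => ([])((())(A)S)S   [S -> A]
([])((())(A)S)S => ([])((())([S])S)S   [A -> [ S ]]
([])((())([S])S)S => ([])((())([()])S)S   [S -> ( )]
([])((())([()])S)S => ([])((())([()])())S   [S -> ( )]
([])((())([()])())S => ([])((())([()])())()   [S -> ( )]

S => (S)S => (A)S => ([])S => ([])(S)S => ([])((S)S)S => ([])((())S)S => ([])((())(S)S)S => ([])((())(A)S)S => ([])((())([S])S)S => ([])((())([()])S)S => ([])((())([()])())S => ([])((())([()])())()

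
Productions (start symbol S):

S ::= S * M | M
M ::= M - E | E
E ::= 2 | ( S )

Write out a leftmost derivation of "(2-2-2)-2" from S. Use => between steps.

S => M => M-E => E-E => (S)-E => (M)-E => (M-E)-E => (M-E-E)-E => (E-E-E)-E => (2-E-E)-E => (2-2-E)-E => (2-2-2)-E => (2-2-2)-2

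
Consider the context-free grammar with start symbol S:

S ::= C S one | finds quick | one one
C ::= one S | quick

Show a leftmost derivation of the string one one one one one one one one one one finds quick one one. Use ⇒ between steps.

S ⇒ C S one ⇒ one S S one ⇒ one one one S one ⇒ one one one C S one one ⇒ one one one one S S one one ⇒ one one one one C S one S one one ⇒ one one one one one S S one S one one ⇒ one one one one one one one S one S one one ⇒ one one one one one one one one one one S one one ⇒ one one one one one one one one one one finds quick one one

S ⇒ C S one   [S ::= C S one]
C S one ⇒ one S S one   [C ::= one S]
one S S one ⇒ one one one S one   [S ::= one one]
one one one S one ⇒ one one one C S one one   [S ::= C S one]
one one one C S one one ⇒ one one one one S S one one   [C ::= one S]
one one one one S S one one ⇒ one one one one C S one S one one   [S ::= C S one]
one one one one C S one S one one ⇒ one one one one one S S one S one one   [C ::= one S]
one one one one one S S one S one one ⇒ one one one one one one one S one S one one   [S ::= one one]
one one one one one one one S one S one one ⇒ one one one one one one one one one one S one one   [S ::= one one]
one one one one one one one one one one S one one ⇒ one one one one one one one one one one finds quick one one   [S ::= finds quick]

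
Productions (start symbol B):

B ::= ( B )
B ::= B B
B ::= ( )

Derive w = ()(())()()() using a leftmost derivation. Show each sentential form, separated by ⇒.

B⇒BB⇒BBB⇒BBBB⇒BBBBB⇒()BBBB⇒()(B)BBB⇒()(())BBB⇒()(())()BB⇒()(())()()B⇒()(())()()()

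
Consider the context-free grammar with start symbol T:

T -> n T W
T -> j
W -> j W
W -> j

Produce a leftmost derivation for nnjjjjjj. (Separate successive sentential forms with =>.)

T => nTW   [T -> n T W]
nTW => nnTWW   [T -> n T W]
nnTWW => nnjWW   [T -> j]
nnjWW => nnjjW   [W -> j]
nnjjW => nnjjjW   [W -> j W]
nnjjjW => nnjjjjW   [W -> j W]
nnjjjjW => nnjjjjjW   [W -> j W]
nnjjjjjW => nnjjjjjj   [W -> j]

T=>nTW=>nnTWW=>nnjWW=>nnjjW=>nnjjjW=>nnjjjjW=>nnjjjjjW=>nnjjjjjj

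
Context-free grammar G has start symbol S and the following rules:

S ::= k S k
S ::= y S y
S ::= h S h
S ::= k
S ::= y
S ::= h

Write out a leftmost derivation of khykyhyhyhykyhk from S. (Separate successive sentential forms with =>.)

S=>kSk=>khShk=>khySyhk=>khykSkyhk=>khykySykyhk=>khykyhShykyhk=>khykyhySyhykyhk=>khykyhyhyhykyhk

S => kSk   [S ::= k S k]
kSk => khShk   [S ::= h S h]
khShk => khySyhk   [S ::= y S y]
khySyhk => khykSkyhk   [S ::= k S k]
khykSkyhk => khykySykyhk   [S ::= y S y]
khykySykyhk => khykyhShykyhk   [S ::= h S h]
khykyhShykyhk => khykyhySyhykyhk   [S ::= y S y]
khykyhySyhykyhk => khykyhyhyhykyhk   [S ::= h]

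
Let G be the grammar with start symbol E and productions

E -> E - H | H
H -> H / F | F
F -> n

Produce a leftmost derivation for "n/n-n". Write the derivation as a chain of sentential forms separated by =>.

E => E-H => H-H => H/F-H => F/F-H => n/F-H => n/n-H => n/n-F => n/n-n

E => E-H   [E -> E - H]
E-H => H-H   [E -> H]
H-H => H/F-H   [H -> H / F]
H/F-H => F/F-H   [H -> F]
F/F-H => n/F-H   [F -> n]
n/F-H => n/n-H   [F -> n]
n/n-H => n/n-F   [H -> F]
n/n-F => n/n-n   [F -> n]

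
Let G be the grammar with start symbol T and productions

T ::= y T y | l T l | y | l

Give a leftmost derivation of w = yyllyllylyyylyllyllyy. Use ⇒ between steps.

T⇒yTy⇒yyTyy⇒yylTlyy⇒yyllTllyy⇒yyllyTyllyy⇒yyllylTlyllyy⇒yyllyllTllyllyy⇒yyllyllyTyllyllyy⇒yyllyllylTlyllyllyy⇒yyllyllylyTylyllyllyy⇒yyllyllylyyylyllyllyy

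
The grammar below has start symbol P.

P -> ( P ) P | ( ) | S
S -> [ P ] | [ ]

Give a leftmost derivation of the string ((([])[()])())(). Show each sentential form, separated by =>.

P=>(P)P=>((P)P)P=>(((P)P)P)P=>(((S)P)P)P=>((([])P)P)P=>((([])S)P)P=>((([])[P])P)P=>((([])[()])P)P=>((([])[()])())P=>((([])[()])())()

P => (P)P   [P -> ( P ) P]
(P)P => ((P)P)P   [P -> ( P ) P]
((P)P)P => (((P)P)P)P   [P -> ( P ) P]
(((P)P)P)P => (((S)P)P)P   [P -> S]
(((S)P)P)P => ((([])P)P)P   [S -> [ ]]
((([])P)P)P => ((([])S)P)P   [P -> S]
((([])S)P)P => ((([])[P])P)P   [S -> [ P ]]
((([])[P])P)P => ((([])[()])P)P   [P -> ( )]
((([])[()])P)P => ((([])[()])())P   [P -> ( )]
((([])[()])())P => ((([])[()])())()   [P -> ( )]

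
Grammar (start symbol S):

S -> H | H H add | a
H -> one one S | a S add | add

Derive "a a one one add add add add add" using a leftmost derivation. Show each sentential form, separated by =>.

S => H   [S -> H]
H => a S add   [H -> a S add]
a S add => a H add   [S -> H]
a H add => a a S add add   [H -> a S add]
a a S add add => a a H H add add add   [S -> H H add]
a a H H add add add => a a one one S H add add add   [H -> one one S]
a a one one S H add add add => a a one one H H add add add   [S -> H]
a a one one H H add add add => a a one one add H add add add   [H -> add]
a a one one add H add add add => a a one one add add add add add   [H -> add]

S => H => a S add => a H add => a a S add add => a a H H add add add => a a one one S H add add add => a a one one H H add add add => a a one one add H add add add => a a one one add add add add add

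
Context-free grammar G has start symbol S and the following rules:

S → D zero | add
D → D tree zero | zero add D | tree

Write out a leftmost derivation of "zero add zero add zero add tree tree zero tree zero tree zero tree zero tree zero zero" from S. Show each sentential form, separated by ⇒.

S ⇒ D zero ⇒ zero add D zero ⇒ zero add zero add D zero ⇒ zero add zero add D tree zero zero ⇒ zero add zero add D tree zero tree zero zero ⇒ zero add zero add D tree zero tree zero tree zero zero ⇒ zero add zero add zero add D tree zero tree zero tree zero zero ⇒ zero add zero add zero add D tree zero tree zero tree zero tree zero zero ⇒ zero add zero add zero add D tree zero tree zero tree zero tree zero tree zero zero ⇒ zero add zero add zero add tree tree zero tree zero tree zero tree zero tree zero zero

S ⇒ D zero   [S → D zero]
D zero ⇒ zero add D zero   [D → zero add D]
zero add D zero ⇒ zero add zero add D zero   [D → zero add D]
zero add zero add D zero ⇒ zero add zero add D tree zero zero   [D → D tree zero]
zero add zero add D tree zero zero ⇒ zero add zero add D tree zero tree zero zero   [D → D tree zero]
zero add zero add D tree zero tree zero zero ⇒ zero add zero add D tree zero tree zero tree zero zero   [D → D tree zero]
zero add zero add D tree zero tree zero tree zero zero ⇒ zero add zero add zero add D tree zero tree zero tree zero zero   [D → zero add D]
zero add zero add zero add D tree zero tree zero tree zero zero ⇒ zero add zero add zero add D tree zero tree zero tree zero tree zero zero   [D → D tree zero]
zero add zero add zero add D tree zero tree zero tree zero tree zero zero ⇒ zero add zero add zero add D tree zero tree zero tree zero tree zero tree zero zero   [D → D tree zero]
zero add zero add zero add D tree zero tree zero tree zero tree zero tree zero zero ⇒ zero add zero add zero add tree tree zero tree zero tree zero tree zero tree zero zero   [D → tree]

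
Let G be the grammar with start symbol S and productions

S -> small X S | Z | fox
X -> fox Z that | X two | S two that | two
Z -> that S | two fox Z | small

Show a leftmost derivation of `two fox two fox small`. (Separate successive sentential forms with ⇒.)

S ⇒ Z ⇒ two fox Z ⇒ two fox two fox Z ⇒ two fox two fox small

S ⇒ Z   [S -> Z]
Z ⇒ two fox Z   [Z -> two fox Z]
two fox Z ⇒ two fox two fox Z   [Z -> two fox Z]
two fox two fox Z ⇒ two fox two fox small   [Z -> small]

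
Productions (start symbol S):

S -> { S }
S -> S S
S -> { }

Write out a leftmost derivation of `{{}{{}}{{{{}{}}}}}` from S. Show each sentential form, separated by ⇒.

S⇒{S}⇒{SS}⇒{{}S}⇒{{}SS}⇒{{}{S}S}⇒{{}{{}}S}⇒{{}{{}}{S}}⇒{{}{{}}{{S}}}⇒{{}{{}}{{{S}}}}⇒{{}{{}}{{{SS}}}}⇒{{}{{}}{{{{}S}}}}⇒{{}{{}}{{{{}{}}}}}

S ⇒ {S}   [S -> { S }]
{S} ⇒ {SS}   [S -> S S]
{SS} ⇒ {{}S}   [S -> { }]
{{}S} ⇒ {{}SS}   [S -> S S]
{{}SS} ⇒ {{}{S}S}   [S -> { S }]
{{}{S}S} ⇒ {{}{{}}S}   [S -> { }]
{{}{{}}S} ⇒ {{}{{}}{S}}   [S -> { S }]
{{}{{}}{S}} ⇒ {{}{{}}{{S}}}   [S -> { S }]
{{}{{}}{{S}}} ⇒ {{}{{}}{{{S}}}}   [S -> { S }]
{{}{{}}{{{S}}}} ⇒ {{}{{}}{{{SS}}}}   [S -> S S]
{{}{{}}{{{SS}}}} ⇒ {{}{{}}{{{{}S}}}}   [S -> { }]
{{}{{}}{{{{}S}}}} ⇒ {{}{{}}{{{{}{}}}}}   [S -> { }]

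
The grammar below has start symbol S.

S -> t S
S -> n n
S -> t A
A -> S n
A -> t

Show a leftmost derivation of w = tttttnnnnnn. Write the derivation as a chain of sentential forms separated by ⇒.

S ⇒ tS ⇒ ttA ⇒ ttSn ⇒ tttAn ⇒ tttSnn ⇒ ttttAnn ⇒ ttttSnnn ⇒ tttttAnnn ⇒ tttttSnnnn ⇒ tttttnnnnnn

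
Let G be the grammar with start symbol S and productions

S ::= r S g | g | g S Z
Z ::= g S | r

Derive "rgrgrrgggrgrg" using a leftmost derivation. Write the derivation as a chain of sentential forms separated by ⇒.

S⇒rSg⇒rgSZg⇒rgrSgZg⇒rgrgSZgZg⇒rgrgrSgZgZg⇒rgrgrrSggZgZg⇒rgrgrrgggZgZg⇒rgrgrrgggrgZg⇒rgrgrrgggrgrg

S ⇒ rSg   [S ::= r S g]
rSg ⇒ rgSZg   [S ::= g S Z]
rgSZg ⇒ rgrSgZg   [S ::= r S g]
rgrSgZg ⇒ rgrgSZgZg   [S ::= g S Z]
rgrgSZgZg ⇒ rgrgrSgZgZg   [S ::= r S g]
rgrgrSgZgZg ⇒ rgrgrrSggZgZg   [S ::= r S g]
rgrgrrSggZgZg ⇒ rgrgrrgggZgZg   [S ::= g]
rgrgrrgggZgZg ⇒ rgrgrrgggrgZg   [Z ::= r]
rgrgrrgggrgZg ⇒ rgrgrrgggrgrg   [Z ::= r]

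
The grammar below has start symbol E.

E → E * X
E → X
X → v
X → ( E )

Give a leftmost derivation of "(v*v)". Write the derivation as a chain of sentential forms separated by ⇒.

E ⇒ X ⇒ (E) ⇒ (E*X) ⇒ (X*X) ⇒ (v*X) ⇒ (v*v)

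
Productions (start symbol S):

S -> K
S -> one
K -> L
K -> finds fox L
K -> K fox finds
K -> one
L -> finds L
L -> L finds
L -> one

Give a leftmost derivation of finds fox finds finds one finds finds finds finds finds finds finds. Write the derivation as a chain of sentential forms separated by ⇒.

S ⇒ K ⇒ finds fox L ⇒ finds fox L finds ⇒ finds fox finds L finds ⇒ finds fox finds finds L finds ⇒ finds fox finds finds L finds finds ⇒ finds fox finds finds L finds finds finds ⇒ finds fox finds finds L finds finds finds finds ⇒ finds fox finds finds L finds finds finds finds finds ⇒ finds fox finds finds L finds finds finds finds finds finds ⇒ finds fox finds finds L finds finds finds finds finds finds finds ⇒ finds fox finds finds one finds finds finds finds finds finds finds

S ⇒ K   [S -> K]
K ⇒ finds fox L   [K -> finds fox L]
finds fox L ⇒ finds fox L finds   [L -> L finds]
finds fox L finds ⇒ finds fox finds L finds   [L -> finds L]
finds fox finds L finds ⇒ finds fox finds finds L finds   [L -> finds L]
finds fox finds finds L finds ⇒ finds fox finds finds L finds finds   [L -> L finds]
finds fox finds finds L finds finds ⇒ finds fox finds finds L finds finds finds   [L -> L finds]
finds fox finds finds L finds finds finds ⇒ finds fox finds finds L finds finds finds finds   [L -> L finds]
finds fox finds finds L finds finds finds finds ⇒ finds fox finds finds L finds finds finds finds finds   [L -> L finds]
finds fox finds finds L finds finds finds finds finds ⇒ finds fox finds finds L finds finds finds finds finds finds   [L -> L finds]
finds fox finds finds L finds finds finds finds finds finds ⇒ finds fox finds finds L finds finds finds finds finds finds finds   [L -> L finds]
finds fox finds finds L finds finds finds finds finds finds finds ⇒ finds fox finds finds one finds finds finds finds finds finds finds   [L -> one]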